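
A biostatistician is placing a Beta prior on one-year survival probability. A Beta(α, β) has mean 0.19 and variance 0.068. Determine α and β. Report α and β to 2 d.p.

α = 0.24, β = 1.02

Write ν = α+β; then α = μν and Var = μ(1−μ)/(ν+1).
ν = μ(1−μ)/Var − 1 = 0.1539/0.068 − 1 = 1.2632.
α = 0.19·1.2632 = 0.24, β = 0.81·1.2632 = 1.02.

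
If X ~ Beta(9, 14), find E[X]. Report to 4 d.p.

0.3913

E[X] = α/(α+β) = 9/23 = 0.3913.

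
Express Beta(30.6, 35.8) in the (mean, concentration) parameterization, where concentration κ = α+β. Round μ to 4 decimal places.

κ = α+β = 30.6+35.8 = 66.4; μ = α/κ = 30.6/66.4 = 0.4608.

μ = 0.4608, κ = 66.4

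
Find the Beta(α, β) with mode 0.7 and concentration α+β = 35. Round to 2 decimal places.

α = 24.10, β = 10.90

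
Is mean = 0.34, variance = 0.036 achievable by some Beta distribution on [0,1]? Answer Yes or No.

Yes

The Beta variance bound is σ² < μ(1−μ).
Here μ(1−μ) = 0.34×0.66 = 0.2244, and 0.036 < 0.2244.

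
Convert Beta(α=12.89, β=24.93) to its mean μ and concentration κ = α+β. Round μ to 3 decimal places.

μ = 0.341, κ = 37.82

κ = α+β = 12.89+24.93 = 37.82; μ = α/κ = 12.89/37.82 = 0.341.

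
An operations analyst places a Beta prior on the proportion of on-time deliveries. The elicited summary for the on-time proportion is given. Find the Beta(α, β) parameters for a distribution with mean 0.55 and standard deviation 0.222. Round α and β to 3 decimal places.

α = 2.212, β = 1.810

Variance = 0.222² = 0.049284. The moment-matching identity α+β = μ(1−μ)/Var − 1 gives
α+β = 0.2475/0.049284 − 1 = 4.0219, so α = μ·4.0219 = 2.212 and β = (1−μ)·4.0219 = 1.810.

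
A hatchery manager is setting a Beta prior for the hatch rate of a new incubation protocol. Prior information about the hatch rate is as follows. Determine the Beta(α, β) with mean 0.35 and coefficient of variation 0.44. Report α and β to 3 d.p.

α = 3.007, β = 5.585

σ = CV·μ = 0.44×0.35 = 0.15400, so σ² = 0.023716.
s+1 = μ(1−μ)/σ² = 0.2275/0.023716 = 9.5927, so s = α+β = 8.5927.
α = μs = 3.007, β = (1−μ)s = 5.585.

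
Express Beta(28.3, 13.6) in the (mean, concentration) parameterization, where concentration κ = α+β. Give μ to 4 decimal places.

κ = α+β = 28.3+13.6 = 41.9; μ = α/κ = 28.3/41.9 = 0.6754.

μ = 0.6754, κ = 41.9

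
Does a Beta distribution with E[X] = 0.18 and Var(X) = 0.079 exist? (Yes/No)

A Beta with mean μ has variance μ(1−μ)/(α+β+1) < μ(1−μ).
Here μ(1−μ) = 0.18×0.82 = 0.1476, and 0.079 < 0.1476.

Yes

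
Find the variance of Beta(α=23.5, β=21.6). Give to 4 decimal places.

μ = 23.5/45.1 = 0.521064; Var = μ(1−μ)/(α+β+1) = 0.2495563/46.1 = 0.0054.

0.0054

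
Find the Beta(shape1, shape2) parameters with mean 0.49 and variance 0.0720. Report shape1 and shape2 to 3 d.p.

Let s = shape1+shape2. The Beta variance is μ(1−μ)/(s+1).
So s+1 = μ(1−μ)/σ² = (0.49×0.51)/0.0720 = 0.2499/0.0720 = 3.4708, giving s = 2.4708.
Then shape1 = μs = 0.49×2.4708 = 1.211 and shape2 = (1−μ)s = 0.51×2.4708 = 1.260.

shape1 = 1.211, shape2 = 1.260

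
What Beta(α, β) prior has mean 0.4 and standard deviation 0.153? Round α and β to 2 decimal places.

σ² = 0.153² = 0.023409.
With s = α+β, Var = μ(1−μ)/(s+1), so s+1 = (0.4×0.6)/0.023409 = 10.2525 and s = 9.2525.
α = μs = 3.70, β = (1−μ)s = 5.55.

α = 3.70, β = 5.55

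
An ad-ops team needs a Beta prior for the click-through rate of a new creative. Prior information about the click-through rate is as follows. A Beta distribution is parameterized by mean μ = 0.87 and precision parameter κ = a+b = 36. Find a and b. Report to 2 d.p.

Split κ in proportion μ : (1−μ): a = 0.87·36 = 31.32, b = 36 − 31.32 = 4.68.

a = 31.32, b = 4.68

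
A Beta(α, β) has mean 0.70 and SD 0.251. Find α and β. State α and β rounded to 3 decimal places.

α = 1.633, β = 0.700

First σ² = 0.063001. Setting α = μn, β = (1−μ)n with n = α+β,
μ(1−μ)/(n+1) = 0.063001 ⇒ n+1 = 0.2100/0.063001 = 3.3333 ⇒ n = 2.3333.
Hence α = 0.70×2.3333 = 1.633, β = 0.30×2.3333 = 0.700.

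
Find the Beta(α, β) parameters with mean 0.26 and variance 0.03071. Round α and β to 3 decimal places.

α = 1.369, β = 3.896

By moment matching, α+β = μ(1−μ)/σ² − 1 = (0.26·0.74)/0.03071 − 1 = 6.2651 − 1 = 5.2651.
Since α/(α+β) = μ, α = 0.26·5.2651 = 1.369 and β = 0.74·5.2651 = 3.896.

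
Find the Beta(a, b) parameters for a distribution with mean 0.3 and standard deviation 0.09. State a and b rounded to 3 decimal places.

First σ² = 0.0081. Setting a = μn, b = (1−μ)n with n = a+b,
μ(1−μ)/(n+1) = 0.0081 ⇒ n+1 = 0.21/0.0081 = 25.9259 ⇒ n = 24.9259.
Hence a = 0.3×24.9259 = 7.478, b = 0.7×24.9259 = 17.448.

a = 7.478, b = 17.448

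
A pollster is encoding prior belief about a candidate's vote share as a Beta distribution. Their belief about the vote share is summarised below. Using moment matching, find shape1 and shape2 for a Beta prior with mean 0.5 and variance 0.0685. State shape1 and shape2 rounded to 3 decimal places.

By moment matching, shape1+shape2 = μ(1−μ)/σ² − 1 = (0.5·0.5)/0.0685 − 1 = 3.6496 − 1 = 2.6496.
Since shape1/(shape1+shape2) = μ, shape1 = 0.5·2.6496 = 1.325 and shape2 = 0.5·2.6496 = 1.325.

shape1 = 1.325, shape2 = 1.325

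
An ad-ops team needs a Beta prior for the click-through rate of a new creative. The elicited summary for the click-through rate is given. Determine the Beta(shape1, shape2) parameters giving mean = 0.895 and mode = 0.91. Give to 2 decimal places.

shape1 = 48.93, shape2 = 5.74

With s = shape1+shape2: μ = shape1/s and mode = (shape1−1)/(s−2). Eliminating shape1 = μs,
μs − 1 = m(s−2) ⇒ s(μ−m) = 1−2m ⇒ s = -0.82/-0.015 = 54.6667.
So shape1 = μs = 48.93, shape2 = (1−μ)s = 5.74.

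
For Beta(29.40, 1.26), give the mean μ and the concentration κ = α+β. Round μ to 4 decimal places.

μ = 0.9589, κ = 30.66

κ = α+β = 29.40+1.26 = 30.66; μ = α/κ = 29.40/30.66 = 0.9589.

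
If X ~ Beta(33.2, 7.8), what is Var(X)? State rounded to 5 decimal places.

0.00367

Var = αβ/[(α+β)²(α+β+1)] = (33.2×7.8)/(41.0²×42.0) = 258.96/70602.000 = 0.00367.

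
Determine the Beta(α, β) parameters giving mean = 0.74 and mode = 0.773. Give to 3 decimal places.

α = 12.244, β = 4.302

With s = α+β: μ = α/s and mode = (α−1)/(s−2). Eliminating α = μs,
μs − 1 = m(s−2) ⇒ s(μ−m) = 1−2m ⇒ s = -0.546/-0.033 = 16.5455.
So α = μs = 12.244, β = (1−μ)s = 4.302.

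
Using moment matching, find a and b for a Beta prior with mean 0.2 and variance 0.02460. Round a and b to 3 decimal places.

Write ν = a+b; then a = μν and Var = μ(1−μ)/(ν+1).
ν = μ(1−μ)/Var − 1 = 0.16/0.02460 − 1 = 5.5041.
a = 0.2·5.5041 = 1.101, b = 0.8·5.5041 = 4.403.

a = 1.101, b = 4.403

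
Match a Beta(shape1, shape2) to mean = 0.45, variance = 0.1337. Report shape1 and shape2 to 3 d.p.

shape1 = 0.383, shape2 = 0.468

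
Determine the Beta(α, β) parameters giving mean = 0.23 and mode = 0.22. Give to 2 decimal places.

α = 12.88, β = 43.12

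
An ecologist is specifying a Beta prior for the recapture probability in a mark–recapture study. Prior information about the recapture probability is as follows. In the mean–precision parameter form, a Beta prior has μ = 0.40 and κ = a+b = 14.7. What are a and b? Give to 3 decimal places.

a = 5.880, b = 8.820

Split κ in proportion μ : (1−μ): a = 0.40·14.7 = 5.880, b = 14.7 − 5.880 = 8.820.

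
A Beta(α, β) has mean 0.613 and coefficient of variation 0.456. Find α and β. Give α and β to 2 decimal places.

α = 1.25, β = 0.79

σ = CV·μ = 0.456×0.613 = 0.27953, so σ² = 0.078136.
s+1 = μ(1−μ)/σ² = 0.237231/0.078136 = 3.0361, so s = α+β = 2.0361.
α = μs = 1.25, β = (1−μ)s = 0.79.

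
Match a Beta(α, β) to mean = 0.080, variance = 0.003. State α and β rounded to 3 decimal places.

α = 1.883, β = 21.651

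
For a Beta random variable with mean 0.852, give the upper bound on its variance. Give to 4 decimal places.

0.1261

Var = μ(1−μ)/(α+β+1), which approaches μ(1−μ) as α+β → 0.
So the supremum is μ(1−μ) = 0.852×0.148 = 0.1261.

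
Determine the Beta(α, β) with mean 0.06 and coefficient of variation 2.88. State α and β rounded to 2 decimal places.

α = 0.05, β = 0.84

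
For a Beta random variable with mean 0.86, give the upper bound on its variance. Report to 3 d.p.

0.120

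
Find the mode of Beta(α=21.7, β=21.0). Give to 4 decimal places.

The density x^(α−1)(1−x)^(β−1) is maximised at (α−1)/(α+β−2) = 20.7/40.7 = 0.5086.

0.5086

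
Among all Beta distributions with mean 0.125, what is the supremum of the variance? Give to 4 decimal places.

0.1094

Var = μ(1−μ)/(α+β+1), which approaches μ(1−μ) as α+β → 0.
So the supremum is μ(1−μ) = 0.125×0.875 = 0.1094.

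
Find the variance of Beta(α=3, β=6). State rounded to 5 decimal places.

0.02222

α+β = 9 and αβ = 18, so Var = αβ/[(α+β)²(α+β+1)] = 18/810 = 0.02222.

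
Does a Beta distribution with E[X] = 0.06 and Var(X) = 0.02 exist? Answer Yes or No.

A Beta with mean μ has variance μ(1−μ)/(α+β+1) < μ(1−μ).
Here μ(1−μ) = 0.06×0.94 = 0.0564, and 0.02 < 0.0564.

Yes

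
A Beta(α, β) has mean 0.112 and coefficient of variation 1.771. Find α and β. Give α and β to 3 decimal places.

Var = (CV·μ)² = (1.771×0.112)² = 0.039344.
α+β = μ(1−μ)/Var − 1 = 0.099456/0.039344 − 1 = 1.5279.
Thus α = 0.112·1.5279 = 0.171 and β = 0.888·1.5279 = 1.357.

α = 0.171, β = 1.357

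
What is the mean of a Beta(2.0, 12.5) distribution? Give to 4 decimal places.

0.1379

The Beta mean is α/(α+β) = 2.0/(2.0+12.5) = 0.1379.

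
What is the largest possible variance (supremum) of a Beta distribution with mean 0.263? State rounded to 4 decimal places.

0.1938

Var = μ(1−μ)/(α+β+1), which approaches μ(1−μ) as α+β → 0.
So the supremum is μ(1−μ) = 0.263×0.737 = 0.1938.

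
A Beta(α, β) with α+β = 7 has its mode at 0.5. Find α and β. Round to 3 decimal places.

α = 3.500, β = 3.500

Mode = (α−1)/(κ−2) with κ = α+β, so α−1 = 0.5·5 = 2.500.
α = 3.500; β = κ − α = 3.500.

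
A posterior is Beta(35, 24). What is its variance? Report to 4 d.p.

α+β = 59 and αβ = 840, so Var = αβ/[(α+β)²(α+β+1)] = 840/208860 = 0.0040.

0.0040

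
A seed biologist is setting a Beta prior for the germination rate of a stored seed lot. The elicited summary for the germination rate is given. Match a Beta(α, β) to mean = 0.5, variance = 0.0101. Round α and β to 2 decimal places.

α = 11.88, β = 11.88

Write ν = α+β; then α = μν and Var = μ(1−μ)/(ν+1).
ν = μ(1−μ)/Var − 1 = 0.25/0.0101 − 1 = 23.7525.
α = 0.5·23.7525 = 11.88, β = 0.5·23.7525 = 11.88.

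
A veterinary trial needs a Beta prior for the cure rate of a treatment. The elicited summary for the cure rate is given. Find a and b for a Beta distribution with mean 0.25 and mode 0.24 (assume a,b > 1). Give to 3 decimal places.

a = 13.000, b = 39.000

With s = a+b: μ = a/s and mode = (a−1)/(s−2). Eliminating a = μs,
μs − 1 = m(s−2) ⇒ s(μ−m) = 1−2m ⇒ s = 0.52/0.01 = 52.0000.
So a = μs = 13.000, b = (1−μ)s = 39.000.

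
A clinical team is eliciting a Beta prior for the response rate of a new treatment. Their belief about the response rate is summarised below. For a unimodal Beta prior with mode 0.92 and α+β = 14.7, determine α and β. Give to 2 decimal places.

For α,β>1 the mode is (α−1)/(α+β−2), so α = mode·(κ−2)+1 = 0.92×12.7+1 = 12.68.
And β = (1−mode)·(κ−2)+1 = 0.08×12.7+1 = 2.02.

α = 12.68, β = 2.02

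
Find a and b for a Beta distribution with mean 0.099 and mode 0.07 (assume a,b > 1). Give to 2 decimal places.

a = 2.94, b = 26.72

With s = a+b: μ = a/s and mode = (a−1)/(s−2). Eliminating a = μs,
μs − 1 = m(s−2) ⇒ s(μ−m) = 1−2m ⇒ s = 0.86/0.029 = 29.6552.
So a = μs = 2.94, b = (1−μ)s = 26.72.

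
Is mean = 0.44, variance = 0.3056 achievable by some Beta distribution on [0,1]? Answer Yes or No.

A Beta with mean μ has variance μ(1−μ)/(α+β+1) < μ(1−μ).
Here μ(1−μ) = 0.44×0.56 = 0.2464, and 0.3056 ≥ 0.2464.

No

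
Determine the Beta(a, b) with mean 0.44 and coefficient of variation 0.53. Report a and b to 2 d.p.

Var = (CV·μ)² = (0.53×0.44)² = 0.054382.
a+b = μ(1−μ)/Var − 1 = 0.2464/0.054382 − 1 = 3.5309.
Thus a = 0.44·3.5309 = 1.55 and b = 0.56·3.5309 = 1.98.

a = 1.55, b = 1.98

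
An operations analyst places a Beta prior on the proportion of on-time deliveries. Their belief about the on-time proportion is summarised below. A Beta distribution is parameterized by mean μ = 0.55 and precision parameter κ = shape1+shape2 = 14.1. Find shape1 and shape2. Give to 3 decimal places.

shape1 = 7.755, shape2 = 6.345

Split κ in proportion μ : (1−μ): shape1 = 0.55·14.1 = 7.755, shape2 = 14.1 − 7.755 = 6.345.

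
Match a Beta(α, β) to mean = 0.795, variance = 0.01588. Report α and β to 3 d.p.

Write ν = α+β; then α = μν and Var = μ(1−μ)/(ν+1).
ν = μ(1−μ)/Var − 1 = 0.162975/0.01588 − 1 = 9.2629.
α = 0.795·9.2629 = 7.364, β = 0.205·9.2629 = 1.899.

α = 7.364, β = 1.899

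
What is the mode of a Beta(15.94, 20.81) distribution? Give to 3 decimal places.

0.430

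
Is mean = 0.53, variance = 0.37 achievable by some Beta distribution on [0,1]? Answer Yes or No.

No

For any Beta, Var(X) < E[X]·(1−E[X]).
Here μ(1−μ) = 0.53×0.47 = 0.2491, and 0.37 ≥ 0.2491.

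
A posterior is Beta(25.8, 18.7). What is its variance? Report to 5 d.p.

0.00535

Var = αβ/[(α+β)²(α+β+1)] = (25.8×18.7)/(44.5²×45.5) = 482.46/90101.375 = 0.00535.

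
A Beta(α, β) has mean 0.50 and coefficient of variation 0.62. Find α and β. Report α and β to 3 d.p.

α = 0.801, β = 0.801

σ = CV·μ = 0.62×0.50 = 0.31000, so σ² = 0.096100.
s+1 = μ(1−μ)/σ² = 0.2500/0.096100 = 2.6015, so s = α+β = 1.6015.
α = μs = 0.801, β = (1−μ)s = 0.801.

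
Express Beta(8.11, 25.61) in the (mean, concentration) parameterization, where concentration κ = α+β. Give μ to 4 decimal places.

κ = α+β = 8.11+25.61 = 33.72; μ = α/κ = 8.11/33.72 = 0.2405.

μ = 0.2405, κ = 33.72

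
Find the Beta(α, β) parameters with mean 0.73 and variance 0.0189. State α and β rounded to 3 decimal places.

α = 6.883, β = 2.546

By moment matching, α+β = μ(1−μ)/σ² − 1 = (0.73·0.27)/0.0189 − 1 = 10.4286 − 1 = 9.4286.
Since α/(α+β) = μ, α = 0.73·9.4286 = 6.883 and β = 0.27·9.4286 = 2.546.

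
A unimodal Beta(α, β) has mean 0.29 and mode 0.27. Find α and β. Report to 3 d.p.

Let s = α+β. Mean gives α = μs = 0.29s; mode gives (α−1)/(s−2) = 0.27.
Substituting: 0.29s − 1 = 0.27(s−2) = 0.27s − 0.54, so 0.02s = 0.46 and s = 23.0000.
Then α = 0.29×23.0000 = 6.670 and β = s−α = 16.330.

α = 6.670, β = 16.330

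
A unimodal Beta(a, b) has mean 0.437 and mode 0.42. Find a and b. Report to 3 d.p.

a = 4.113, b = 5.299

Let s = a+b. Mean gives a = μs = 0.437s; mode gives (a−1)/(s−2) = 0.42.
Substituting: 0.437s − 1 = 0.42(s−2) = 0.42s − 0.84, so 0.017s = 0.16 and s = 9.4118.
Then a = 0.437×9.4118 = 4.113 and b = s−a = 5.299.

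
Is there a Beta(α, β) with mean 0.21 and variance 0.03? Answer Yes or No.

Yes

For any Beta, Var(X) < E[X]·(1−E[X]).
Here μ(1−μ) = 0.21×0.79 = 0.1659, and 0.03 < 0.1659.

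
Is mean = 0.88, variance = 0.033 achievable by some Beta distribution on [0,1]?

For any Beta, Var(X) < E[X]·(1−E[X]).
Here μ(1−μ) = 0.88×0.12 = 0.1056, and 0.033 < 0.1056.

Yes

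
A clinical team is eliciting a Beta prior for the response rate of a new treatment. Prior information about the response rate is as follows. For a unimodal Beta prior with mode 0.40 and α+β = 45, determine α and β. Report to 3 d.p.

Since the density peak of Beta(α,β) is at (α−1)/(α+β−2),
α = 1 + 0.40(45−2) = 18.200 and β = 45 − 18.200 = 26.800.

α = 18.200, β = 26.800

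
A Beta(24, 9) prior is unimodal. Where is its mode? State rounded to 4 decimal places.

0.7419

With α,β > 1, mode = (α−1)/(α+β−2) = 23/31 = 0.7419.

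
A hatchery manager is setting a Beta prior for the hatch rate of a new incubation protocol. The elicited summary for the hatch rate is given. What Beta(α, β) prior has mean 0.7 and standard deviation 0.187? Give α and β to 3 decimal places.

α = 3.504, β = 1.502

σ² = 0.187² = 0.034969.
With s = α+β, Var = μ(1−μ)/(s+1), so s+1 = (0.7×0.3)/0.034969 = 6.0053 and s = 5.0053.
α = μs = 3.504, β = (1−μ)s = 1.502.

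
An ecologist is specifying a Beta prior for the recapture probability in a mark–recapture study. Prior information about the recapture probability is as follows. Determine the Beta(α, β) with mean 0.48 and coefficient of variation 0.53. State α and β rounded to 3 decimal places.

α = 1.371, β = 1.485

σ = CV·μ = 0.53×0.48 = 0.25440, so σ² = 0.064719.
s+1 = μ(1−μ)/σ² = 0.2496/0.064719 = 3.8567, so s = α+β = 2.8567.
α = μs = 1.371, β = (1−μ)s = 1.485.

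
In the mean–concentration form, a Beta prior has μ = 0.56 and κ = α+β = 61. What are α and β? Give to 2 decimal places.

α = 34.16, β = 26.84

Split κ in proportion μ : (1−μ): α = 0.56·61 = 34.16, β = 61 − 34.16 = 26.84.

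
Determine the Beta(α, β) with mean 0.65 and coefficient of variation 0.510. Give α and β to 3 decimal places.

α = 0.696, β = 0.375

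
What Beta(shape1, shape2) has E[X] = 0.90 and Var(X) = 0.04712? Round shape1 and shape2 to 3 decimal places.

shape1 = 0.819, shape2 = 0.091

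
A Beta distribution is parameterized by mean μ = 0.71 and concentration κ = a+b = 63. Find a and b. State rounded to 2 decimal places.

a = μκ = 0.71×63 = 44.73 and b = (1−μ)κ = 0.29×63 = 18.27.

a = 44.73, b = 18.27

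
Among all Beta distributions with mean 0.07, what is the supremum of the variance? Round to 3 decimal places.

Var = μ(1−μ)/(α+β+1), which approaches μ(1−μ) as α+β → 0.
So the supremum is μ(1−μ) = 0.07×0.93 = 0.065.

0.065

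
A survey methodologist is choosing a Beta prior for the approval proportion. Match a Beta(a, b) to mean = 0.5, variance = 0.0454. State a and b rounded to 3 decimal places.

Write ν = a+b; then a = μν and Var = μ(1−μ)/(ν+1).
ν = μ(1−μ)/Var − 1 = 0.25/0.0454 − 1 = 4.5066.
a = 0.5·4.5066 = 2.253, b = 0.5·4.5066 = 2.253.

a = 2.253, b = 2.253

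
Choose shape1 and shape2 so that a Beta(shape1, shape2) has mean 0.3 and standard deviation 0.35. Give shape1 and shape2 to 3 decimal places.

shape1 = 0.214, shape2 = 0.500

Variance = 0.35² = 0.1225. The moment-matching identity shape1+shape2 = μ(1−μ)/Var − 1 gives
shape1+shape2 = 0.21/0.1225 − 1 = 0.7143, so shape1 = μ·0.7143 = 0.214 and shape2 = (1−μ)·0.7143 = 0.500.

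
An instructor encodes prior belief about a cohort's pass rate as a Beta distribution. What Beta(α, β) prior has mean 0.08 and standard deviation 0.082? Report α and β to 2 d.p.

α = 0.80, β = 9.15

First σ² = 0.006724. Setting α = μn, β = (1−μ)n with n = α+β,
μ(1−μ)/(n+1) = 0.006724 ⇒ n+1 = 0.0736/0.006724 = 10.9459 ⇒ n = 9.9459.
Hence α = 0.08×9.9459 = 0.80, β = 0.92×9.9459 = 9.15.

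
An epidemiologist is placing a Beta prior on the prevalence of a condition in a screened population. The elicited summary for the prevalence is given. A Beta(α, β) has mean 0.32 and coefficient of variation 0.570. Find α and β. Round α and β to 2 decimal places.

Var = (CV·μ)² = (0.570×0.32)² = 0.033270.
α+β = μ(1−μ)/Var − 1 = 0.2176/0.033270 − 1 = 5.5405.
Thus α = 0.32·5.5405 = 1.77 and β = 0.68·5.5405 = 3.77.

α = 1.77, β = 3.77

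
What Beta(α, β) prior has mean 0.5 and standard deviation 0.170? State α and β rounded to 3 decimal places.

α = 3.825, β = 3.825

First σ² = 0.028900. Setting α = μn, β = (1−μ)n with n = α+β,
μ(1−μ)/(n+1) = 0.028900 ⇒ n+1 = 0.25/0.028900 = 8.6505 ⇒ n = 7.6505.
Hence α = 0.5×7.6505 = 3.825, β = 0.5×7.6505 = 3.825.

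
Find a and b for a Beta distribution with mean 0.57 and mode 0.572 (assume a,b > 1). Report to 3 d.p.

With s = a+b: μ = a/s and mode = (a−1)/(s−2). Eliminating a = μs,
μs − 1 = m(s−2) ⇒ s(μ−m) = 1−2m ⇒ s = -0.144/-0.002 = 72.0000.
So a = μs = 41.040, b = (1−μ)s = 30.960.

a = 41.040, b = 30.960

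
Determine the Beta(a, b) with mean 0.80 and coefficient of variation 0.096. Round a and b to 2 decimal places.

a = 20.90, b = 5.23

Var = (CV·μ)² = (0.096×0.80)² = 0.005898.
a+b = μ(1−μ)/Var − 1 = 0.1600/0.005898 − 1 = 26.1267.
Thus a = 0.80·26.1267 = 20.90 and b = 0.20·26.1267 = 5.23.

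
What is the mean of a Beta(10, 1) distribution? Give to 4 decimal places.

0.9091

The Beta mean is α/(α+β) = 10/(10+1) = 0.9091.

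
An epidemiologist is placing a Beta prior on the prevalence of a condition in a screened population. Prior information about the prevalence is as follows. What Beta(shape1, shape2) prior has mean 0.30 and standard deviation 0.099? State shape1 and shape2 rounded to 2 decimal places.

shape1 = 6.13, shape2 = 14.30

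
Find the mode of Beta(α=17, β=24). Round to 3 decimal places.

0.410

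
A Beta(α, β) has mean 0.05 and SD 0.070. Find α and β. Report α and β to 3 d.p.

Variance = 0.070² = 0.004900. The moment-matching identity α+β = μ(1−μ)/Var − 1 gives
α+β = 0.0475/0.004900 − 1 = 8.6939, so α = μ·8.6939 = 0.435 and β = (1−μ)·8.6939 = 8.259.

α = 0.435, β = 8.259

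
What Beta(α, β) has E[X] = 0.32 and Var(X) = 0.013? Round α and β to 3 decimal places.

By moment matching, α+β = μ(1−μ)/σ² − 1 = (0.32·0.68)/0.013 − 1 = 16.7385 − 1 = 15.7385.
Since α/(α+β) = μ, α = 0.32·15.7385 = 5.036 and β = 0.68·15.7385 = 10.702.

α = 5.036, β = 10.702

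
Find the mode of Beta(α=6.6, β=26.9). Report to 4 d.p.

0.1778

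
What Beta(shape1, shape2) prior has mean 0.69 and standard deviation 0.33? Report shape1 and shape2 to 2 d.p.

shape1 = 0.67, shape2 = 0.30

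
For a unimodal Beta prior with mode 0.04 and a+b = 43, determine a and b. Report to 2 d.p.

For a,b>1 the mode is (a−1)/(a+b−2), so a = mode·(κ−2)+1 = 0.04×41+1 = 2.64.
And b = (1−mode)·(κ−2)+1 = 0.96×41+1 = 40.36.

a = 2.64, b = 40.36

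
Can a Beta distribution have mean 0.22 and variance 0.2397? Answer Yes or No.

No

The Beta variance bound is σ² < μ(1−μ).
Here μ(1−μ) = 0.22×0.78 = 0.1716, and 0.2397 ≥ 0.1716.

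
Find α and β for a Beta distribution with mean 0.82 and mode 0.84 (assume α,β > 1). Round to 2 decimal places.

With s = α+β: μ = α/s and mode = (α−1)/(s−2). Eliminating α = μs,
μs − 1 = m(s−2) ⇒ s(μ−m) = 1−2m ⇒ s = -0.68/-0.02 = 34.0000.
So α = μs = 27.88, β = (1−μ)s = 6.12.

α = 27.88, β = 6.12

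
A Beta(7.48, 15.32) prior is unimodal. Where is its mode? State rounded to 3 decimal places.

The density x^(α−1)(1−x)^(β−1) is maximised at (α−1)/(α+β−2) = 6.48/20.80 = 0.312.

0.312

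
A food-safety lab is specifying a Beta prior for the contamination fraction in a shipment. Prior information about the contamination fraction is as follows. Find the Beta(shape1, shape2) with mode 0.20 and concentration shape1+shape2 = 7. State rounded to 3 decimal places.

shape1 = 2.000, shape2 = 5.000

Mode = (shape1−1)/(κ−2) with κ = shape1+shape2, so shape1−1 = 0.20·5 = 1.000.
shape1 = 2.000; shape2 = κ − shape1 = 5.000.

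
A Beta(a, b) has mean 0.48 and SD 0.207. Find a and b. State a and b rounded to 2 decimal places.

a = 2.32, b = 2.51

Variance = 0.207² = 0.042849. The moment-matching identity a+b = μ(1−μ)/Var − 1 gives
a+b = 0.2496/0.042849 − 1 = 4.8251, so a = μ·4.8251 = 2.32 and b = (1−μ)·4.8251 = 2.51.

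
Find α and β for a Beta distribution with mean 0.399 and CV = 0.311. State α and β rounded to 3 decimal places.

Var = (CV·μ)² = (0.311×0.399)² = 0.015398.
α+β = μ(1−μ)/Var − 1 = 0.239799/0.015398 − 1 = 14.5733.
Thus α = 0.399·14.5733 = 5.815 and β = 0.601·14.5733 = 8.759.

α = 5.815, β = 8.759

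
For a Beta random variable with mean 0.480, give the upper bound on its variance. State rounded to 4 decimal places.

Var = μ(1−μ)/(α+β+1), which approaches μ(1−μ) as α+β → 0.
So the supremum is μ(1−μ) = 0.480×0.520 = 0.2496.

0.2496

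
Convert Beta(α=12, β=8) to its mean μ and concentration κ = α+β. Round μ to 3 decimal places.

μ = 0.600, κ = 20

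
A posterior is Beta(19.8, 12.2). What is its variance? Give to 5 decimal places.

0.00715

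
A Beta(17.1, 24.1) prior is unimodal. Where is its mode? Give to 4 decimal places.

The density x^(α−1)(1−x)^(β−1) is maximised at (α−1)/(α+β−2) = 16.1/39.2 = 0.4107.

0.4107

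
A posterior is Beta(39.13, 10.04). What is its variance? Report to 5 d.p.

α+β = 49.17 and αβ = 392.8652, so Var = αβ/[(α+β)²(α+β+1)] = 392.8652/121295.452113 = 0.00324.

0.00324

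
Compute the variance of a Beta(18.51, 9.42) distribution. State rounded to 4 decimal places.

α+β = 27.93 and αβ = 174.3642, so Var = αβ/[(α+β)²(α+β+1)] = 174.3642/22567.856157 = 0.0077.

0.0077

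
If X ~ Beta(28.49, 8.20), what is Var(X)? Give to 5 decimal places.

Var = αβ/[(α+β)²(α+β+1)] = (28.49×8.20)/(36.69²×37.69) = 233.6180/50736.623409 = 0.00460.

0.00460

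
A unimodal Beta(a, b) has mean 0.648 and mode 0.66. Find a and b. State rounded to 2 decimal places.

a = 17.28, b = 9.39

With s = a+b: μ = a/s and mode = (a−1)/(s−2). Eliminating a = μs,
μs − 1 = m(s−2) ⇒ s(μ−m) = 1−2m ⇒ s = -0.32/-0.012 = 26.6667.
So a = μs = 17.28, b = (1−μ)s = 9.39.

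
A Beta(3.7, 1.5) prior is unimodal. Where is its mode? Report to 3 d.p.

With α,β > 1, mode = (α−1)/(α+β−2) = 2.7/3.2 = 0.844.

0.844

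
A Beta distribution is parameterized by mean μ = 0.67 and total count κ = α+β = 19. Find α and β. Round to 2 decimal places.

α = μκ = 0.67×19 = 12.73 and β = (1−μ)κ = 0.33×19 = 6.27.

α = 12.73, β = 6.27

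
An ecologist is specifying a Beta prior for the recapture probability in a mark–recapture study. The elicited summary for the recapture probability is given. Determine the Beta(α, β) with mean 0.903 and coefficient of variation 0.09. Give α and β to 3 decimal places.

α = 11.072, β = 1.189

Var = (CV·μ)² = (0.09×0.903)² = 0.006605.
α+β = μ(1−μ)/Var − 1 = 0.087591/0.006605 − 1 = 12.2617.
Thus α = 0.903·12.2617 = 11.072 and β = 0.097·12.2617 = 1.189.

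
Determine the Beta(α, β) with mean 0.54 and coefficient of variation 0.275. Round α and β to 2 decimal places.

α = 5.54, β = 4.72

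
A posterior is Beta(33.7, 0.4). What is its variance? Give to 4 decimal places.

Var = αβ/[(α+β)²(α+β+1)] = (33.7×0.4)/(34.1²×35.1) = 13.48/40814.631 = 0.0003.

0.0003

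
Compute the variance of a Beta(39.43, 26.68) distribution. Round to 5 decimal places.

μ = 39.43/66.11 = 0.596430; Var = μ(1−μ)/(α+β+1) = 0.2407012/67.11 = 0.00359.

0.00359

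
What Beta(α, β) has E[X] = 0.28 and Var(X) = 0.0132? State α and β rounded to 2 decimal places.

Let s = α+β. The Beta variance is μ(1−μ)/(s+1).
So s+1 = μ(1−μ)/σ² = (0.28×0.72)/0.0132 = 0.2016/0.0132 = 15.2727, giving s = 14.2727.
Then α = μs = 0.28×14.2727 = 4.00 and β = (1−μ)s = 0.72×14.2727 = 10.28.

α = 4.00, β = 10.28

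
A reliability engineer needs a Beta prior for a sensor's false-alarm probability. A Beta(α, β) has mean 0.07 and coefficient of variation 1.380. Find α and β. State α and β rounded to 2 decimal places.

α = 0.42, β = 5.56

σ = CV·μ = 1.380×0.07 = 0.09660, so σ² = 0.009332.
s+1 = μ(1−μ)/σ² = 0.0651/0.009332 = 6.9763, so s = α+β = 5.9763.
α = μs = 0.42, β = (1−μ)s = 5.56.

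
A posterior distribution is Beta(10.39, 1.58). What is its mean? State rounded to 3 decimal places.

0.868

E[X] = α/(α+β) = 10.39/11.97 = 0.868.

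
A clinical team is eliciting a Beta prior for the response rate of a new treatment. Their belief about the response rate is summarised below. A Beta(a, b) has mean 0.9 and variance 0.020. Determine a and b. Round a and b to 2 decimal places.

Write ν = a+b; then a = μν and Var = μ(1−μ)/(ν+1).
ν = μ(1−μ)/Var − 1 = 0.09/0.020 − 1 = 3.5000.
a = 0.9·3.5000 = 3.15, b = 0.1·3.5000 = 0.35.

a = 3.15, b = 0.35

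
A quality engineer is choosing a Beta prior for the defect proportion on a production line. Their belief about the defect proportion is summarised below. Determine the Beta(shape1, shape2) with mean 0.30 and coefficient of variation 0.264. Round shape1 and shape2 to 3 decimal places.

shape1 = 9.744, shape2 = 22.735

Var = (CV·μ)² = (0.264×0.30)² = 0.006273.
shape1+shape2 = μ(1−μ)/Var − 1 = 0.2100/0.006273 − 1 = 32.4787.
Thus shape1 = 0.30·32.4787 = 9.744 and shape2 = 0.70·32.4787 = 22.735.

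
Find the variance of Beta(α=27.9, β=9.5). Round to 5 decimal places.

0.00493

Var = αβ/[(α+β)²(α+β+1)] = (27.9×9.5)/(37.4²×38.4) = 265.05/53712.384 = 0.00493.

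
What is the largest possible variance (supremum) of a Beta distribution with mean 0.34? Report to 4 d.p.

Var = μ(1−μ)/(α+β+1), which approaches μ(1−μ) as α+β → 0.
So the supremum is μ(1−μ) = 0.34×0.66 = 0.2244.

0.2244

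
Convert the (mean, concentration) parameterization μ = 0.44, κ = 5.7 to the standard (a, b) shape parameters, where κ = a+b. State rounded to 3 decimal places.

a = 2.508, b = 3.192

a = μκ = 0.44×5.7 = 2.508 and b = (1−μ)κ = 0.56×5.7 = 3.192.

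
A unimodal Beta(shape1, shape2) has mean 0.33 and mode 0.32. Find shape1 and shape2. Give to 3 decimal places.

Let s = shape1+shape2. Mean gives shape1 = μs = 0.33s; mode gives (shape1−1)/(s−2) = 0.32.
Substituting: 0.33s − 1 = 0.32(s−2) = 0.32s − 0.64, so 0.01s = 0.36 and s = 36.0000.
Then shape1 = 0.33×36.0000 = 11.880 and shape2 = s−shape1 = 24.120.

shape1 = 11.880, shape2 = 24.120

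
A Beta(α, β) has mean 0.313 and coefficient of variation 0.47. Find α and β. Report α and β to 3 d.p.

α = 2.797, β = 6.139

Var = (CV·μ)² = (0.47×0.313)² = 0.021641.
α+β = μ(1−μ)/Var − 1 = 0.215031/0.021641 − 1 = 8.9361.
Thus α = 0.313·8.9361 = 2.797 and β = 0.687·8.9361 = 6.139.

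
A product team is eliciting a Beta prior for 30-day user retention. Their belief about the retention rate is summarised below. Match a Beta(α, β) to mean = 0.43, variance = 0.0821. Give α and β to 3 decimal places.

α = 0.854, β = 1.132

Write ν = α+β; then α = μν and Var = μ(1−μ)/(ν+1).
ν = μ(1−μ)/Var − 1 = 0.2451/0.0821 − 1 = 1.9854.
α = 0.43·1.9854 = 0.854, β = 0.57·1.9854 = 1.132.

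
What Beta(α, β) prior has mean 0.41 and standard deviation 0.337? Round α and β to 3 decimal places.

α = 0.463, β = 0.667

First σ² = 0.113569. Setting α = μn, β = (1−μ)n with n = α+β,
μ(1−μ)/(n+1) = 0.113569 ⇒ n+1 = 0.2419/0.113569 = 2.1300 ⇒ n = 1.1300.
Hence α = 0.41×1.1300 = 0.463, β = 0.59×1.1300 = 0.667.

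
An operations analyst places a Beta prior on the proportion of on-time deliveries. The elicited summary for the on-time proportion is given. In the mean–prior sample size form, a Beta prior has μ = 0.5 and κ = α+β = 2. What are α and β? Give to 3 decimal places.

Split κ in proportion μ : (1−μ): α = 0.5·2 = 1.000, β = 2 − 1.000 = 1.000.

α = 1.000, β = 1.000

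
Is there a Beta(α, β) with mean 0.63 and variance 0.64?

A Beta with mean μ has variance μ(1−μ)/(α+β+1) < μ(1−μ).
Here μ(1−μ) = 0.63×0.37 = 0.2331, and 0.64 ≥ 0.2331.

No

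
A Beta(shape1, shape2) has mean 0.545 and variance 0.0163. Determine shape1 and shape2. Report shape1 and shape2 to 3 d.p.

shape1 = 7.746, shape2 = 6.467

Write ν = shape1+shape2; then shape1 = μν and Var = μ(1−μ)/(ν+1).
ν = μ(1−μ)/Var − 1 = 0.247975/0.0163 − 1 = 14.2132.
shape1 = 0.545·14.2132 = 7.746, shape2 = 0.455·14.2132 = 6.467.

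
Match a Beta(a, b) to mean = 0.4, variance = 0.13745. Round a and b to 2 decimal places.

Let s = a+b. The Beta variance is μ(1−μ)/(s+1).
So s+1 = μ(1−μ)/σ² = (0.4×0.6)/0.13745 = 0.24/0.13745 = 1.7461, giving s = 0.7461.
Then a = μs = 0.4×0.7461 = 0.30 and b = (1−μ)s = 0.6×0.7461 = 0.45.

a = 0.30, b = 0.45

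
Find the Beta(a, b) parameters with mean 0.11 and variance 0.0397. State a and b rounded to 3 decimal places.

By moment matching, a+b = μ(1−μ)/σ² − 1 = (0.11·0.89)/0.0397 − 1 = 2.4660 − 1 = 1.4660.
Since a/(a+b) = μ, a = 0.11·1.4660 = 0.161 and b = 0.89·1.4660 = 1.305.

a = 0.161, b = 1.305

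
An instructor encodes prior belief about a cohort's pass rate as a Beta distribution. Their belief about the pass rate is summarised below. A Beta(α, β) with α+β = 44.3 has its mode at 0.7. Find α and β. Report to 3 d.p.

α = 30.610, β = 13.690

Mode = (α−1)/(κ−2) with κ = α+β, so α−1 = 0.7·42.3 = 29.610.
α = 30.610; β = κ − α = 13.690.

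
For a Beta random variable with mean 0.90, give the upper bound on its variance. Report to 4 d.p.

0.0900

For fixed mean μ the Beta variance is μ(1−μ)/(α+β+1), increasing as α+β decreases.
Its least upper bound (not attained) is μ(1−μ) = 0.90·0.10 = 0.0900.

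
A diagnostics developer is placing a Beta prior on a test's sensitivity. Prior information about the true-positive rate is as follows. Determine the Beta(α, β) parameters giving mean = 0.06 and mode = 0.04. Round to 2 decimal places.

Let s = α+β. Mean gives α = μs = 0.06s; mode gives (α−1)/(s−2) = 0.04.
Substituting: 0.06s − 1 = 0.04(s−2) = 0.04s − 0.08, so 0.02s = 0.92 and s = 46.0000.
Then α = 0.06×46.0000 = 2.76 and β = s−α = 43.24.

α = 2.76, β = 43.24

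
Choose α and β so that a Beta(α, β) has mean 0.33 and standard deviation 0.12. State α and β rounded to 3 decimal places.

α = 4.737, β = 9.617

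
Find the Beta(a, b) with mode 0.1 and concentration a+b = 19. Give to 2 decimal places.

a = 2.70, b = 16.30

Since the density peak of Beta(a,b) is at (a−1)/(a+b−2),
a = 1 + 0.1(19−2) = 2.70 and b = 19 − 2.70 = 16.30.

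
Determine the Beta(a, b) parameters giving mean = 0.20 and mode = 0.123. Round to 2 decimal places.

a = 1.96, b = 7.83

Let s = a+b. Mean gives a = μs = 0.20s; mode gives (a−1)/(s−2) = 0.123.
Substituting: 0.20s − 1 = 0.123(s−2) = 0.123s − 0.246, so 0.077s = 0.754 and s = 9.7922.
Then a = 0.20×9.7922 = 1.96 and b = s−a = 7.83.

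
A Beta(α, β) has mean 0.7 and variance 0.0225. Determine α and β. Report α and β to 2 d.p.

α = 5.83, β = 2.50

Let s = α+β. The Beta variance is μ(1−μ)/(s+1).
So s+1 = μ(1−μ)/σ² = (0.7×0.3)/0.0225 = 0.21/0.0225 = 9.3333, giving s = 8.3333.
Then α = μs = 0.7×8.3333 = 5.83 and β = (1−μ)s = 0.3×8.3333 = 2.50.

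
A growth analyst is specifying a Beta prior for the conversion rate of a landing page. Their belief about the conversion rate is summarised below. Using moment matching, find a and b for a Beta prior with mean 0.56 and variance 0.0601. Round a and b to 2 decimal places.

a = 1.74, b = 1.36

By moment matching, a+b = μ(1−μ)/σ² − 1 = (0.56·0.44)/0.0601 − 1 = 4.0998 − 1 = 3.0998.
Since a/(a+b) = μ, a = 0.56·3.0998 = 1.74 and b = 0.44·3.0998 = 1.36.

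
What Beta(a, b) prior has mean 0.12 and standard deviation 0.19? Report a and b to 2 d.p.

a = 0.23, b = 1.69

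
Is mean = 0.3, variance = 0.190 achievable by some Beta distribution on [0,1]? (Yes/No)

Yes

For any Beta, Var(X) < E[X]·(1−E[X]).
Here μ(1−μ) = 0.3×0.7 = 0.21, and 0.190 < 0.21.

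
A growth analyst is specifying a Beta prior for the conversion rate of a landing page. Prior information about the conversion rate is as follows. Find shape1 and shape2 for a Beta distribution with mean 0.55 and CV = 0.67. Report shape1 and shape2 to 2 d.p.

σ = CV·μ = 0.67×0.55 = 0.36850, so σ² = 0.135792.
s+1 = μ(1−μ)/σ² = 0.2475/0.135792 = 1.8226, so s = shape1+shape2 = 0.8226.
shape1 = μs = 0.45, shape2 = (1−μ)s = 0.37.

shape1 = 0.45, shape2 = 0.37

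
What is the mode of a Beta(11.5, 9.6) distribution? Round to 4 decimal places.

0.5497

The density x^(α−1)(1−x)^(β−1) is maximised at (α−1)/(α+β−2) = 10.5/19.1 = 0.5497.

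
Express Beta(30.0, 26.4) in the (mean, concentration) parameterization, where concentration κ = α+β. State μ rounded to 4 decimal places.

μ = 0.5319, κ = 56.4

κ = α+β = 30.0+26.4 = 56.4; μ = α/κ = 30.0/56.4 = 0.5319.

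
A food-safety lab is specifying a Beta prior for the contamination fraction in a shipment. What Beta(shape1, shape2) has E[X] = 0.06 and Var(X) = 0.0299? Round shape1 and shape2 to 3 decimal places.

shape1 = 0.053, shape2 = 0.833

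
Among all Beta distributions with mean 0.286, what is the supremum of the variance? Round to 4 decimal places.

0.2042

For fixed mean μ the Beta variance is μ(1−μ)/(α+β+1), increasing as α+β decreases.
Its least upper bound (not attained) is μ(1−μ) = 0.286·0.714 = 0.2042.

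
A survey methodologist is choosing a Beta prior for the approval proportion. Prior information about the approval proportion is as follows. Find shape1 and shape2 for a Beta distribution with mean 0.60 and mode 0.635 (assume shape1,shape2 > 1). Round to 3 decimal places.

With s = shape1+shape2: μ = shape1/s and mode = (shape1−1)/(s−2). Eliminating shape1 = μs,
μs − 1 = m(s−2) ⇒ s(μ−m) = 1−2m ⇒ s = -0.270/-0.035 = 7.7143.
So shape1 = μs = 4.629, shape2 = (1−μ)s = 3.086.

shape1 = 4.629, shape2 = 3.086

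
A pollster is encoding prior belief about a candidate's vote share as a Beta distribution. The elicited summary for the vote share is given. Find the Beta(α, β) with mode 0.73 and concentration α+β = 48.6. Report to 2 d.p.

α = 35.02, β = 13.58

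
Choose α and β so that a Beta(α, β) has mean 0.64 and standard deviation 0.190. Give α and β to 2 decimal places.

α = 3.44, β = 1.94

Variance = 0.190² = 0.036100. The moment-matching identity α+β = μ(1−μ)/Var − 1 gives
α+β = 0.2304/0.036100 − 1 = 5.3823, so α = μ·5.3823 = 3.44 and β = (1−μ)·5.3823 = 1.94.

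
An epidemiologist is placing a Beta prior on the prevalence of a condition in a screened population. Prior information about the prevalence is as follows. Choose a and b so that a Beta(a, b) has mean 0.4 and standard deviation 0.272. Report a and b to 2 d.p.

a = 0.90, b = 1.35

First σ² = 0.073984. Setting a = μn, b = (1−μ)n with n = a+b,
μ(1−μ)/(n+1) = 0.073984 ⇒ n+1 = 0.24/0.073984 = 3.2439 ⇒ n = 2.2439.
Hence a = 0.4×2.2439 = 0.90, b = 0.6×2.2439 = 1.35.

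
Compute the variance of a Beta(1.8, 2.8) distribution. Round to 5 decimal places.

Var = αβ/[(α+β)²(α+β+1)] = (1.8×2.8)/(4.6²×5.6) = 5.04/118.496 = 0.04253.

0.04253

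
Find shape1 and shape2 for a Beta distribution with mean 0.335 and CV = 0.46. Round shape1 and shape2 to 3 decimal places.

shape1 = 2.808, shape2 = 5.574

Var = (CV·μ)² = (0.46×0.335)² = 0.023747.
shape1+shape2 = μ(1−μ)/Var − 1 = 0.222775/0.023747 − 1 = 8.3813.
Thus shape1 = 0.335·8.3813 = 2.808 and shape2 = 0.665·8.3813 = 5.574.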